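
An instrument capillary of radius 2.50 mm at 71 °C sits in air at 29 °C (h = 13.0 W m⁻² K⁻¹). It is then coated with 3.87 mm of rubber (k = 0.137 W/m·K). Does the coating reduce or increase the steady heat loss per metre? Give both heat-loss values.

Critical radius for a cylinder: r_cr = k/h = 0.0105 m = 1.05 cm.
Outer radius after coating: r₂ = 0.00250 + 0.00387 = 0.00637 m.
Since r₁ < r_cr and r₂ ≤ r_cr, the coating moves toward the maximum at r_cr — heat loss rises.
Bare: R = 1/(2πr₁h) = 4.897 m·K/W; Q = 42/4.897 = 8.58 W/m.
Coated: R = R_cond + R_conv = 3.008 m·K/W; Q = 42/3.008 = 14.0 W/m.

increases: 8.58 → 14.0 W/m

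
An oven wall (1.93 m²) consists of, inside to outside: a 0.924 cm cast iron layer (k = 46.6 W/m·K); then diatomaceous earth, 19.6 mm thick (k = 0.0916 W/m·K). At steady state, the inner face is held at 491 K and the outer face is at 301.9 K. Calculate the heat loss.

Q = 1700 W

Series thermal resistances, inner to outer:
  R_cast iron = L/(kA) = 0.00924/(46.6·1.93) = 1.027×10^-4 K/W
  R_diatomaceous earth = L/(kA) = 0.0196/(0.0916·1.93) = 0.1109 K/W
ΣR = 1.027×10^-4 + 0.1109 = 0.1110 K/W
Q = ΔT/ΣR = (491 K − 301.9 K)/0.1110 = 1700 W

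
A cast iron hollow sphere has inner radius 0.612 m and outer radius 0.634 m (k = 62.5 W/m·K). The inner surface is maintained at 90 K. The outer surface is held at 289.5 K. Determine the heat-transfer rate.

Q = 4πk·ΔT/(1/r₁ − 1/r₂) = 4π × 62.5 × 199.5 / (1/0.612 − 1/0.634) = 2.76×10^6 W

Q = 2.76×10^6 W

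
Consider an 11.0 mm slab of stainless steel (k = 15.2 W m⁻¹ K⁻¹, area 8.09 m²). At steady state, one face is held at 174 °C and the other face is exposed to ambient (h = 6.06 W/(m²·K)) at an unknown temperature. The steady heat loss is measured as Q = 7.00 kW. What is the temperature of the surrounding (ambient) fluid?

T_out = 30.6 °C

Series resistances:
  R_stainless steel = L/(kA) = 0.0110/(15.2·8.09) = 8.945×10^-5 K/W
  R_conv,out = 1/(hA) = 1/(6.06·8.09) = 0.02040 K/W
ΣR = 0.02049 K/W
ΔT = Q·ΣR = 7000 × 0.02049 = 143.4 K
Heat flows outward, so T_out = T_in − ΔT = 174 − 143.4 = 30.6 °C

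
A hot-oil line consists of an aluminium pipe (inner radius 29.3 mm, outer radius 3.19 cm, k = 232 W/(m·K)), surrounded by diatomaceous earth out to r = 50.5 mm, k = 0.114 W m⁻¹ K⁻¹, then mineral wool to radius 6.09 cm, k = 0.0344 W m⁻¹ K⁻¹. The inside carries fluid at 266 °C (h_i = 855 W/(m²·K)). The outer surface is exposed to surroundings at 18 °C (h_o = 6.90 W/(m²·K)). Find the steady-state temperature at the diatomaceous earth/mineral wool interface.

T = 181 °C

Series thermal resistances, inner to outer:
  R'_conv,in = 1/(2πr h) = 1/(2π·0.0293·855) = 0.006353 m·K/W
  R'_aluminium = ln(0.0319/0.0293)/(2πk) = 0.08502/(2π·232) = 5.832×10^-5 m·K/W
  R'_diatomaceous earth = ln(0.0505/0.0319)/(2πk) = 0.4594/(2π·0.114) = 0.6413 m·K/W
  R'_mineral wool = ln(0.0609/0.0505)/(2πk) = 0.1873/(2π·0.0344) = 0.8664 m·K/W
  R'_conv,out = 1/(2πr h) = 1/(2π·0.0609·6.90) = 0.3788 m·K/W
ΣR = 0.006353 + 5.832×10^-5 + 0.6413 + 0.8664 + 0.3788 = 1.893 m·K/W
Q' = ΔT/ΣR = (266 °C − 18 °C)/1.893 = 131.0 W/m
From the inner boundary to the diatomaceous earth/mineral wool interface, ΣR_partial = 0.6477 m·K/W.
T_interface = T_in − Q'·ΣR_partial = 266 °C − (131.0)(0.6477) = 181 °C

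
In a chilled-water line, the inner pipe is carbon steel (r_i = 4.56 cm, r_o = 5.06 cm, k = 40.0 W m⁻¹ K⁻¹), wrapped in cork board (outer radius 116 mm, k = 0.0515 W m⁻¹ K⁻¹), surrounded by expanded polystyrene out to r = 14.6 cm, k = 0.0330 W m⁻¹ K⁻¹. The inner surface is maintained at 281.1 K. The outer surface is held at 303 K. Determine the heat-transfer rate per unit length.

Q' = 5.96 W/m

Resistance network (inner→outer):
  R'_carbon steel = ln(0.0506/0.0456)/(2πk) = 0.1040/(2π·40.0) = 4.140×10^-4 m·K/W
  R'_cork board = ln(0.116/0.0506)/(2πk) = 0.8296/(2π·0.0515) = 2.564 m·K/W
  R'_expanded polystyrene = ln(0.146/0.116)/(2πk) = 0.2300/(2π·0.0330) = 1.109 m·K/W
ΣR = 4.140×10^-4 + 2.564 + 1.109 = 3.673 m·K/W
Q' = ΔT/ΣR = (281.1 K − 303 K)/3.673 = -5.96 W/m
(Negative Q' ⇒ heat flows inward; heat gain = 5.96 W/m.)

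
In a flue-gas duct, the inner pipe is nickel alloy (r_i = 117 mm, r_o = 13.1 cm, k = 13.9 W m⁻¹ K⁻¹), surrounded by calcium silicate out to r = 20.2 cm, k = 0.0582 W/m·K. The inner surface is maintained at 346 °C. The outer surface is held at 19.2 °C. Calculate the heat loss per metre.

Resistance network (inner→outer):
  R'_nickel alloy = ln(0.131/0.117)/(2πk) = 0.1130/(2π·13.9) = 0.001294 m·K/W
  R'_calcium silicate = ln(0.202/0.131)/(2πk) = 0.4331/(2π·0.0582) = 1.184 m·K/W
ΣR = 0.001294 + 1.184 = 1.185 m·K/W
Q' = ΔT/ΣR = (346 °C − 19.2 °C)/1.185 = 276 W/m

Q' = 276 W/m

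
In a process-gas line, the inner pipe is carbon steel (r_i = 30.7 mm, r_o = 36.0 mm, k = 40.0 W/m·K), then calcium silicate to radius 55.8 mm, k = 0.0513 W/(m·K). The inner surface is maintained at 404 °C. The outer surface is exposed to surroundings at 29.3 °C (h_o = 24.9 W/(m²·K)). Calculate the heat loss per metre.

Series thermal resistances, inner to outer:
  R'_carbon steel = ln(0.0360/0.0307)/(2πk) = 0.1593/(2π·40.0) = 6.337×10^-4 m·K/W
  R'_calcium silicate = ln(0.0558/0.0360)/(2πk) = 0.4383/(2π·0.0513) = 1.360 m·K/W
  R'_conv,out = 1/(2πr h) = 1/(2π·0.0558·24.9) = 0.1145 m·K/W
ΣR = 6.337×10^-4 + 1.360 + 0.1145 = 1.475 m·K/W
Q' = ΔT/ΣR = (404 °C − 29.3 °C)/1.475 = 254 W/m

Q' = 254 W/m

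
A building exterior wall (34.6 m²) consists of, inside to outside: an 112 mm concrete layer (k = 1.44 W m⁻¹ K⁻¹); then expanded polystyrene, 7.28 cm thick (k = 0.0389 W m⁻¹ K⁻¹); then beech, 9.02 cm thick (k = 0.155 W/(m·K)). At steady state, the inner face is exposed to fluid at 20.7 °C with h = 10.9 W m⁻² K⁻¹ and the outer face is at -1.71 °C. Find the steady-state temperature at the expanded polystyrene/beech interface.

T = 3.26 °C

Series thermal resistances, inner to outer:
  R_conv,in = 1/(hA) = 1/(10.9·34.6) = 0.002652 K/W
  R_concrete = L/(kA) = 0.112/(1.44·34.6) = 0.002248 K/W
  R_expanded polystyrene = L/(kA) = 0.0728/(0.0389·34.6) = 0.05409 K/W
  R_beech = L/(kA) = 0.0902/(0.155·34.6) = 0.01682 K/W
ΣR = 0.002652 + 0.002248 + 0.05409 + 0.01682 = 0.07581 K/W
Q = ΔT/ΣR = (20.7 °C − -1.71 °C)/0.07581 = 295.6 W
From the inner boundary to the expanded polystyrene/beech interface, ΣR_partial = 0.05899 K/W.
T_interface = T_in − Q·ΣR_partial = 20.7 °C − (295.6)(0.05899) = 3.26 °C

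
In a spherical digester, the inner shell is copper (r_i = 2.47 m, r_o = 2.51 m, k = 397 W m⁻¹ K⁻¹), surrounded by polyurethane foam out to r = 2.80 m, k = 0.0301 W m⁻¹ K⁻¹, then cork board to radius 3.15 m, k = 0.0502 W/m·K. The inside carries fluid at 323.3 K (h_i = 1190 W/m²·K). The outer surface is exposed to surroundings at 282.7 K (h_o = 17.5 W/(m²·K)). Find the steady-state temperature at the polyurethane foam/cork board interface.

Resistance network (inner→outer):
  R_conv,in = 1/(4πr²h) = 1/(4π·2.47²·1190) = 1.096×10^-5 K/W
  R_copper = (1/2.47 − 1/2.51)/(4πk) = 0.006452/(4π·397) = 1.293×10^-6 K/W
  R_polyurethane foam = (1/2.51 − 1/2.80)/(4πk) = 0.04126/(4π·0.0301) = 0.1091 K/W
  R_cork board = (1/2.80 − 1/3.15)/(4πk) = 0.03968/(4π·0.0502) = 0.06291 K/W
  R_conv,out = 1/(4πr²h) = 1/(4π·3.15²·17.5) = 4.583×10^-4 K/W
ΣR = 1.096×10^-5 + 1.293×10^-6 + 0.1091 + 0.06291 + 4.583×10^-4 = 0.1725 K/W
Q = ΔT/ΣR = (323.3 K − 282.7 K)/0.1725 = 235.4 W
From the inner boundary to the polyurethane foam/cork board interface, ΣR_partial = 0.1091 K/W.
T_interface = T_in − Q·ΣR_partial = 323.3 K − (235.4)(0.1091) = 297.6 K

T = 297.6 K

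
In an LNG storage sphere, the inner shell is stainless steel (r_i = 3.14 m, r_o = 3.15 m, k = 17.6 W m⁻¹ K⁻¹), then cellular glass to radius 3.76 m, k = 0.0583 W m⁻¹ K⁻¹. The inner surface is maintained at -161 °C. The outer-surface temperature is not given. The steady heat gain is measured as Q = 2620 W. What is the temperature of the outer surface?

Sum the resistances:
  R_stainless steel = (1/3.14 − 1/3.15)/(4πk) = 0.001011/(4π·17.6) = 4.571×10^-6 K/W
  R_cellular glass = (1/3.15 − 1/3.76)/(4πk) = 0.05150/(4π·0.0583) = 0.07030 K/W
ΣR = 0.07030 K/W
ΔT = Q·ΣR = 2620 × 0.07030 = 184.2 K
Heat flows inward, so T_out = T_in + ΔT = -161 + 184.2 = 23.2 °C

T_out = 23.2 °C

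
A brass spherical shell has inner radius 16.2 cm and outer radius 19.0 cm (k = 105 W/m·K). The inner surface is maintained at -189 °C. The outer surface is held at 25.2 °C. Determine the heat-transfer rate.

Q = 4πk·ΔT/(1/r₁ − 1/r₂) = 4π × 105 × 214.2 / (1/0.162 − 1/0.190) = 3.11×10^5 W

Q = 311 kW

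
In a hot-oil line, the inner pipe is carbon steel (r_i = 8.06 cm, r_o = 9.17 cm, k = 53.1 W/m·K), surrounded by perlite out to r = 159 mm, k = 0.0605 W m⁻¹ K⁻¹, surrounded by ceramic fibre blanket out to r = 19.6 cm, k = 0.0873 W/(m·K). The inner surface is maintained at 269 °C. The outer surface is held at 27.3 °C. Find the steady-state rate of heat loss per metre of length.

Q' = 132 W/m

Treat each layer as a resistance in series:
  R'_carbon steel = ln(0.0917/0.0806)/(2πk) = 0.1290/(2π·53.1) = 3.867×10^-4 m·K/W
  R'_perlite = ln(0.159/0.0917)/(2πk) = 0.5504/(2π·0.0605) = 1.448 m·K/W
  R'_ceramic fibre blanket = ln(0.196/0.159)/(2πk) = 0.2092/(2π·0.0873) = 0.3814 m·K/W
ΣR = 3.867×10^-4 + 1.448 + 0.3814 = 1.830 m·K/W
Q' = ΔT/ΣR = (269 °C − 27.3 °C)/1.830 = 132 W/m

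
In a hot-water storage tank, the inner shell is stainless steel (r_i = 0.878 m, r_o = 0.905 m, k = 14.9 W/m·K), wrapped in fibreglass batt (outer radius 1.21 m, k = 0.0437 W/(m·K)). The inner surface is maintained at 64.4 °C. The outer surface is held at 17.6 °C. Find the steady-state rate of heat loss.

Treat each layer as a resistance in series:
  R_stainless steel = (1/0.878 − 1/0.905)/(4πk) = 0.03398/(4π·14.9) = 1.815×10^-4 K/W
  R_fibreglass batt = (1/0.905 − 1/1.21)/(4πk) = 0.2785/(4π·0.0437) = 0.5072 K/W
ΣR = 1.815×10^-4 + 0.5072 = 0.5074 K/W
Q = ΔT/ΣR = (64.4 °C − 17.6 °C)/0.5074 = 92.2 W

Q = 92.2 W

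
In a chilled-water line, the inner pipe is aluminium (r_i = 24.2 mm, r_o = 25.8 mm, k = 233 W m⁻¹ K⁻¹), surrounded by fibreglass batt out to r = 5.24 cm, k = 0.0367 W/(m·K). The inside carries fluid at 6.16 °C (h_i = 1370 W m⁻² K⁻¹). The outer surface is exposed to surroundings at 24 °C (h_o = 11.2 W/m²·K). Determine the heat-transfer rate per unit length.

Resistance network (inner→outer):
  R'_conv,in = 1/(2πr h) = 1/(2π·0.0242·1370) = 0.004800 m·K/W
  R'_aluminium = ln(0.0258/0.0242)/(2πk) = 0.06402/(2π·233) = 4.373×10^-5 m·K/W
  R'_fibreglass batt = ln(0.0524/0.0258)/(2πk) = 0.7085/(2π·0.0367) = 3.073 m·K/W
  R'_conv,out = 1/(2πr h) = 1/(2π·0.0524·11.2) = 0.2712 m·K/W
ΣR = 0.004800 + 4.373×10^-5 + 3.073 + 0.2712 = 3.349 m·K/W
Q' = ΔT/ΣR = (6.16 °C − 24 °C)/3.349 = -5.33 W/m
(Negative Q' ⇒ heat flows inward; heat gain = 5.33 W/m.)

Q' = 5.33 W/m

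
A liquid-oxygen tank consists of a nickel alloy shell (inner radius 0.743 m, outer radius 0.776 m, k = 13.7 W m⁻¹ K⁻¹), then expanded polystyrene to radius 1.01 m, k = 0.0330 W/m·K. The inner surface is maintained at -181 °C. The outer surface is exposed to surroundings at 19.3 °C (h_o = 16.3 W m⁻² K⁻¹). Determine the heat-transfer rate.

Q = 276 W

Series thermal resistances, inner to outer:
  R_nickel alloy = (1/0.743 − 1/0.776)/(4πk) = 0.05724/(4π·13.7) = 3.325×10^-4 K/W
  R_expanded polystyrene = (1/0.776 − 1/1.01)/(4πk) = 0.2986/(4π·0.0330) = 0.7200 K/W
  R_conv,out = 1/(4πr²h) = 1/(4π·1.01²·16.3) = 0.004786 K/W
ΣR = 3.325×10^-4 + 0.7200 + 0.004786 = 0.7251 K/W
Q = ΔT/ΣR = (-181 °C − 19.3 °C)/0.7251 = -276 W
(Negative Q ⇒ heat flows inward; heat gain = 276 W.)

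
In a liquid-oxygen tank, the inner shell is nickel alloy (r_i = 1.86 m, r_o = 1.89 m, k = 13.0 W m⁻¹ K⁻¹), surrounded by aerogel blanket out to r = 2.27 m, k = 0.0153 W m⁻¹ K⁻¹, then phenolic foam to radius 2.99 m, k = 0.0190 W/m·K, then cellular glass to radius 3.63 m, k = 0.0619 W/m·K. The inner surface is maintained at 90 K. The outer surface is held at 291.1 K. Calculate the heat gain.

Treat each layer as a resistance in series:
  R_nickel alloy = (1/1.86 − 1/1.89)/(4πk) = 0.008534/(4π·13.0) = 5.224×10^-5 K/W
  R_aerogel blanket = (1/1.89 − 1/2.27)/(4πk) = 0.08857/(4π·0.0153) = 0.4607 K/W
  R_phenolic foam = (1/2.27 − 1/2.99)/(4πk) = 0.1061/(4π·0.0190) = 0.4443 K/W
  R_cellular glass = (1/2.99 − 1/3.63)/(4πk) = 0.05897/(4π·0.0619) = 0.07581 K/W
ΣR = 5.224×10^-5 + 0.4607 + 0.4443 + 0.07581 = 0.9809 K/W
Q = ΔT/ΣR = (90 K − 291.1 K)/0.9809 = -205 W
(Negative Q ⇒ heat flows inward; heat gain = 205 W.)

Q = 205 W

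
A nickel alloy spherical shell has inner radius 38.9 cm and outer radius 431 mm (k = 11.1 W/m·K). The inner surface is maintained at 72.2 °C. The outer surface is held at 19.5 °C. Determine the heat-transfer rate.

Q = 4πk·ΔT/(1/r₁ − 1/r₂) = 4π × 11.1 × 52.7 / (1/0.389 − 1/0.431) = 29300 W

Q = 29300 W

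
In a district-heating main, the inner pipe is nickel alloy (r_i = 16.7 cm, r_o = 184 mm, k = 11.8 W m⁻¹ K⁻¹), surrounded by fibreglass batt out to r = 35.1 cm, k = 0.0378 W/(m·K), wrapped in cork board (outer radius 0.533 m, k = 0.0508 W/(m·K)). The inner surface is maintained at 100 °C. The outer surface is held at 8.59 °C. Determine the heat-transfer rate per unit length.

Q' = 22.7 W/m

Resistance network (inner→outer):
  R'_nickel alloy = ln(0.184/0.167)/(2πk) = 0.09694/(2π·11.8) = 0.001308 m·K/W
  R'_fibreglass batt = ln(0.351/0.184)/(2πk) = 0.6459/(2π·0.0378) = 2.719 m·K/W
  R'_cork board = ln(0.533/0.351)/(2πk) = 0.4177/(2π·0.0508) = 1.309 m·K/W
ΣR = 0.001308 + 2.719 + 1.309 = 4.029 m·K/W
Q' = ΔT/ΣR = (100 °C − 8.59 °C)/4.029 = 22.7 W/m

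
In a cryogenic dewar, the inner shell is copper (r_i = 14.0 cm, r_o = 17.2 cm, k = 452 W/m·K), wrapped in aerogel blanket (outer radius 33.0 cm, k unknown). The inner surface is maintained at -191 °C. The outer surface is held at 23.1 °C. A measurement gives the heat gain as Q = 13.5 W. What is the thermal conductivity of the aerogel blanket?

k = 0.0140 W/m·K

ΣR = ΔT/Q = |-191 − 23.1|/13.5 = 15.86 K/W
Known resistances:
  R_copper = (1/0.140 − 1/0.172)/(4πk) = 1.329/(4π·452) = 2.340×10^-4 K/W
R_aerogel blanket = ΣR − ΣR_known = 15.86 − 2.340×10^-4 = 15.86 K/W
(1/r₁−1/r₂)/(4πk) = 15.86 ⇒ k = 2.784/(4π·15.86) = 0.0140 W/m·K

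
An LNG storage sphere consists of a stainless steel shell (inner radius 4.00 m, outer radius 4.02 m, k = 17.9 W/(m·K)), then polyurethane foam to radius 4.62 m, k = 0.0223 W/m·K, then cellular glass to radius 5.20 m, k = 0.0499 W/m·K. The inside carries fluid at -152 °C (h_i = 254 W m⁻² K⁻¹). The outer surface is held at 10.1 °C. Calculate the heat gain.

Q = 1050 W

Series thermal resistances, inner to outer:
  R_conv,in = 1/(4πr²h) = 1/(4π·4.00²·254) = 1.958×10^-5 K/W
  R_stainless steel = (1/4.00 − 1/4.02)/(4πk) = 0.001244/(4π·17.9) = 5.529×10^-6 K/W
  R_polyurethane foam = (1/4.02 − 1/4.62)/(4πk) = 0.03231/(4π·0.0223) = 0.1153 K/W
  R_cellular glass = (1/4.62 − 1/5.20)/(4πk) = 0.02414/(4π·0.0499) = 0.03850 K/W
ΣR = 1.958×10^-5 + 5.529×10^-6 + 0.1153 + 0.03850 = 0.1538 K/W
Q = ΔT/ΣR = (-152 °C − 10.1 °C)/0.1538 = -1050 W
(Negative Q ⇒ heat flows inward; heat gain = 1050 W.)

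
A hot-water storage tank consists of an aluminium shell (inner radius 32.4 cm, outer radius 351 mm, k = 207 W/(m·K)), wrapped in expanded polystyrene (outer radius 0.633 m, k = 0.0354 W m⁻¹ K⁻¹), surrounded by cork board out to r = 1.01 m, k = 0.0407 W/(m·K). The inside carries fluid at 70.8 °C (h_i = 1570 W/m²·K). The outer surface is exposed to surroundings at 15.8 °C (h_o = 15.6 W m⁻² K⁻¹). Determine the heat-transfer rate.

Q = 13.7 W

Resistance network (inner→outer):
  R_conv,in = 1/(4πr²h) = 1/(4π·0.324²·1570) = 4.828×10^-4 K/W
  R_aluminium = (1/0.324 − 1/0.351)/(4πk) = 0.2374/(4π·207) = 9.127×10^-5 K/W
  R_expanded polystyrene = (1/0.351 − 1/0.633)/(4πk) = 1.269/(4π·0.0354) = 2.853 K/W
  R_cork board = (1/0.633 − 1/1.01)/(4πk) = 0.5897/(4π·0.0407) = 1.153 K/W
  R_conv,out = 1/(4πr²h) = 1/(4π·1.01²·15.6) = 0.005001 K/W
ΣR = 4.828×10^-4 + 9.127×10^-5 + 2.853 + 1.153 + 0.005001 = 4.012 K/W
Q = ΔT/ΣR = (70.8 °C − 15.8 °C)/4.012 = 13.7 W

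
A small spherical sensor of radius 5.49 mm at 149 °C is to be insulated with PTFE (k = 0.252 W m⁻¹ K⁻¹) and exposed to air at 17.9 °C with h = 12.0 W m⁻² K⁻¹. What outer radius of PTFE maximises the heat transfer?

r_cr = 4.20 cm

For a sphere, r_cr = 2k_ins/h = 2·0.252/12.0 = 0.0420 m = 4.20 cm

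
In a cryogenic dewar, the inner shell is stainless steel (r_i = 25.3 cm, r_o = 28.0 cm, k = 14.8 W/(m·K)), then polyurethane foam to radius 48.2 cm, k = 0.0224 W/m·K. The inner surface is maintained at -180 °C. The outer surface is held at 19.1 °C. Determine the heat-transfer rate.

Treat each layer as a resistance in series:
  R_stainless steel = (1/0.253 − 1/0.280)/(4πk) = 0.3811/(4π·14.8) = 0.002049 K/W
  R_polyurethane foam = (1/0.280 − 1/0.482)/(4πk) = 1.497/(4π·0.0224) = 5.317 K/W
ΣR = 0.002049 + 5.317 = 5.319 K/W
Q = ΔT/ΣR = (-180 °C − 19.1 °C)/5.319 = -37.4 W
(Negative Q ⇒ heat flows inward; heat gain = 37.4 W.)

Q = 37.4 W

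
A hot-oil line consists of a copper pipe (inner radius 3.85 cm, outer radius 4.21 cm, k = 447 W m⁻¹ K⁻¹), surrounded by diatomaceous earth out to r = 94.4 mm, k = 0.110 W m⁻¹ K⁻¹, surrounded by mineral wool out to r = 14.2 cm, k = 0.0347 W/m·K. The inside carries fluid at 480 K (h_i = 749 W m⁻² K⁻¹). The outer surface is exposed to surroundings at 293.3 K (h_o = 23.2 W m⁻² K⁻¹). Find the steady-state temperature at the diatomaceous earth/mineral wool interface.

Resistance network (inner→outer):
  R'_conv,in = 1/(2πr h) = 1/(2π·0.0385·749) = 0.005519 m·K/W
  R'_copper = ln(0.0421/0.0385)/(2πk) = 0.08939/(2π·447) = 3.183×10^-5 m·K/W
  R'_diatomaceous earth = ln(0.0944/0.0421)/(2πk) = 0.8075/(2π·0.110) = 1.168 m·K/W
  R'_mineral wool = ln(0.142/0.0944)/(2πk) = 0.4083/(2π·0.0347) = 1.873 m·K/W
  R'_conv,out = 1/(2πr h) = 1/(2π·0.142·23.2) = 0.04831 m·K/W
ΣR = 0.005519 + 3.183×10^-5 + 1.168 + 1.873 + 0.04831 = 3.095 m·K/W
Q' = ΔT/ΣR = (480 K − 293.3 K)/3.095 = 60.32 W/m
From the inner boundary to the diatomaceous earth/mineral wool interface, ΣR_partial = 1.174 m·K/W.
T_interface = T_in − Q'·ΣR_partial = 480 K − (60.32)(1.174) = 409 K

T = 409 K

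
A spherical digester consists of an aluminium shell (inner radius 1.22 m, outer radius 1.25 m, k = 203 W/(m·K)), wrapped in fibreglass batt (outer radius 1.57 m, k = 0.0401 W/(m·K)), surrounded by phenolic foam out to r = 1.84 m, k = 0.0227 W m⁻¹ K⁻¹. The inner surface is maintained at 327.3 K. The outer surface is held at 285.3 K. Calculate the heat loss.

Q = 64.5 W

Series thermal resistances, inner to outer:
  R_aluminium = (1/1.22 − 1/1.25)/(4πk) = 0.01967/(4π·203) = 7.712×10^-6 K/W
  R_fibreglass batt = (1/1.25 − 1/1.57)/(4πk) = 0.1631/(4π·0.0401) = 0.3236 K/W
  R_phenolic foam = (1/1.57 − 1/1.84)/(4πk) = 0.09346/(4π·0.0227) = 0.3277 K/W
ΣR = 7.712×10^-6 + 0.3236 + 0.3277 = 0.6513 K/W
Q = ΔT/ΣR = (327.3 K − 285.3 K)/0.6513 = 64.5 W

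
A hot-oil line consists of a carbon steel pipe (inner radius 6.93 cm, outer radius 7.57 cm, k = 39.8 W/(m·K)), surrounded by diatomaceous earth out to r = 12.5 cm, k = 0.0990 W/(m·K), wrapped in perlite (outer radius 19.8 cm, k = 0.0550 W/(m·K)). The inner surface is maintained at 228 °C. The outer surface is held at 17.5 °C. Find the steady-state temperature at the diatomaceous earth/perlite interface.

T = 149 °C

Resistance network (inner→outer):
  R'_carbon steel = ln(0.0757/0.0693)/(2πk) = 0.08833/(2π·39.8) = 3.532×10^-4 m·K/W
  R'_diatomaceous earth = ln(0.125/0.0757)/(2πk) = 0.5015/(2π·0.0990) = 0.8063 m·K/W
  R'_perlite = ln(0.198/0.125)/(2πk) = 0.4600/(2π·0.0550) = 1.331 m·K/W
ΣR = 3.532×10^-4 + 0.8063 + 1.331 = 2.138 m·K/W
Q' = ΔT/ΣR = (228 °C − 17.5 °C)/2.138 = 98.46 W/m
From the inner boundary to the diatomaceous earth/perlite interface, ΣR_partial = 0.8067 m·K/W.
T_interface = T_in − Q'·ΣR_partial = 228 °C − (98.46)(0.8067) = 149 °C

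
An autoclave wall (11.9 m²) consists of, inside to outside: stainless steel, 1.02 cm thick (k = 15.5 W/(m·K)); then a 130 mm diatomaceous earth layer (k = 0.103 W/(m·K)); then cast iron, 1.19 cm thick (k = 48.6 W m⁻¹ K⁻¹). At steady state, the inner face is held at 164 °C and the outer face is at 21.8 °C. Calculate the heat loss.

Treat each layer as a resistance in series:
  R_stainless steel = L/(kA) = 0.0102/(15.5·11.9) = 5.530×10^-5 K/W
  R_diatomaceous earth = L/(kA) = 0.130/(0.103·11.9) = 0.1061 K/W
  R_cast iron = L/(kA) = 0.0119/(48.6·11.9) = 2.058×10^-5 K/W
ΣR = 5.530×10^-5 + 0.1061 + 2.058×10^-5 = 0.1062 K/W
Q = ΔT/ΣR = (164 °C − 21.8 °C)/0.1062 = 1340 W

Q = 1340 W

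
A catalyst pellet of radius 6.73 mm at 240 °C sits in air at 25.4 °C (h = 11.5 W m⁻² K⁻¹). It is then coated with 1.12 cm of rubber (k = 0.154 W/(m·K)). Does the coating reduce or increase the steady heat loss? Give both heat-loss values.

Critical radius for a sphere: r_cr = 2k/h = 0.0268 m = 2.68 cm.
Outer radius after coating: r₂ = 0.00673 + 0.0112 = 0.01793 m.
Since r₁ < r_cr and r₂ ≤ r_cr, the coating moves toward the maximum at r_cr — heat loss rises.
Bare: R = 1/(4πr₁²h) = 152.8 K/W; Q = 214.6/152.8 = 1.40 W.
Coated: R = R_cond + R_conv = 69.49 K/W; Q = 214.6/69.49 = 3.09 W.

increases: 1.40 → 3.09 W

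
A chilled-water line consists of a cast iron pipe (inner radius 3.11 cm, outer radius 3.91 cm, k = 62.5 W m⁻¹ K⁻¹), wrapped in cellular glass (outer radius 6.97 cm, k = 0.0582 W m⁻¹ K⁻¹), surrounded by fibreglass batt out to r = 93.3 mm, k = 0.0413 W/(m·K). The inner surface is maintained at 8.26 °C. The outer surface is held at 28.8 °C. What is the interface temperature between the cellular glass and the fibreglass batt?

Treat each layer as a resistance in series:
  R'_cast iron = ln(0.0391/0.0311)/(2πk) = 0.2289/(2π·62.5) = 5.829×10^-4 m·K/W
  R'_cellular glass = ln(0.0697/0.0391)/(2πk) = 0.5781/(2π·0.0582) = 1.581 m·K/W
  R'_fibreglass batt = ln(0.0933/0.0697)/(2πk) = 0.2916/(2π·0.0413) = 1.124 m·K/W
ΣR = 5.829×10^-4 + 1.581 + 1.124 = 2.706 m·K/W
Q' = ΔT/ΣR = (8.26 °C − 28.8 °C)/2.706 = -7.591 W/m
From the inner boundary to the cellular glass/fibreglass batt interface, ΣR_partial = 1.582 m·K/W.
T_interface = T_in − Q'·ΣR_partial = 8.26 °C − (-7.591)(1.582) = 20.3 °C

T = 20.3 °C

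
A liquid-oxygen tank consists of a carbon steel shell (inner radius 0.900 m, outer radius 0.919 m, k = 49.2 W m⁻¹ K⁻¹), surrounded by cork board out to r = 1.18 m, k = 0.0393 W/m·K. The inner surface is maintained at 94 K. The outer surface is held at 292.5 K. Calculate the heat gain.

Treat each layer as a resistance in series:
  R_carbon steel = (1/0.900 − 1/0.919)/(4πk) = 0.02297/(4π·49.2) = 3.716×10^-5 K/W
  R_cork board = (1/0.919 − 1/1.18)/(4πk) = 0.2407/(4π·0.0393) = 0.4873 K/W
ΣR = 3.716×10^-5 + 0.4873 = 0.4873 K/W
Q = ΔT/ΣR = (94 K − 292.5 K)/0.4873 = -407 W
(Negative Q ⇒ heat flows inward; heat gain = 407 W.)

Q = 407 W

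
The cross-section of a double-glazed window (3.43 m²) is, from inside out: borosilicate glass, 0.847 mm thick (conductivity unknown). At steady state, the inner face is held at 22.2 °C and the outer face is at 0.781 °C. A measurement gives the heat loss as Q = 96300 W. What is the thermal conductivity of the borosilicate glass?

ΣR = ΔT/Q = |22.2 − 0.781|/96300 = 2.224×10^-4 K/W
L/(kA) = 2.224×10^-4 ⇒ k = 8.47×10^-4/(2.224×10^-4·3.43) = 1.11 W/m·K

k = 1.11 W/m·K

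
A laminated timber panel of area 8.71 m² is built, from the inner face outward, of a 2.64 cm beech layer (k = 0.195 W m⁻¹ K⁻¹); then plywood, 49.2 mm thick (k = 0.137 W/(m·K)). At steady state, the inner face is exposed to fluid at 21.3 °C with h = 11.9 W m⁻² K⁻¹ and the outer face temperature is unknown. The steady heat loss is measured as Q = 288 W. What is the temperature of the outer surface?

T_out = 2.17 °C

Series resistances:
  R_conv,in = 1/(hA) = 1/(11.9·8.71) = 0.009648 K/W
  R_beech = L/(kA) = 0.0264/(0.195·8.71) = 0.01554 K/W
  R_plywood = L/(kA) = 0.0492/(0.137·8.71) = 0.04123 K/W
ΣR = 0.06642 K/W
ΔT = Q·ΣR = 288 × 0.06642 = 19.13 K
Heat flows outward, so T_out = T_in − ΔT = 21.3 − 19.13 = 2.17 °C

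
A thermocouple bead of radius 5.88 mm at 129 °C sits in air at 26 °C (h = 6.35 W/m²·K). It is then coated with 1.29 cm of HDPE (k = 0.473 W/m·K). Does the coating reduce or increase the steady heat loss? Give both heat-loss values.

Critical radius for a sphere: r_cr = 2k/h = 0.149 m = 14.9 cm.
Outer radius after coating: r₂ = 0.00588 + 0.0129 = 0.01878 m.
Since r₁ < r_cr and r₂ ≤ r_cr, the coating moves toward the maximum at r_cr — heat loss rises.
Bare: R = 1/(4πr₁²h) = 362.5 K/W; Q = 103/362.5 = 0.284 W.
Coated: R = R_cond + R_conv = 55.19 K/W; Q = 103/55.19 = 1.87 W.

increases: 0.284 → 1.87 W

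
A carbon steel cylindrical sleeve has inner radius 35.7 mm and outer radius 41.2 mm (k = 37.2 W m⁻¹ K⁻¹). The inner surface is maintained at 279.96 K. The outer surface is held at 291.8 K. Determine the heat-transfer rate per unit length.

Q' = 19.3 kW/m

Q' = 2πk·ΔT/ln(r₂/r₁) = 2π × 37.2 × 11.84 / ln(0.0412/0.0357) = 19300 W/m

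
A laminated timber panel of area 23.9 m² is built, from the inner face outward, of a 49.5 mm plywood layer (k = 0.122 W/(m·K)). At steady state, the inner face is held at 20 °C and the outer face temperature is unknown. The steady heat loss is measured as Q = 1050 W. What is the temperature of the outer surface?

Series resistances:
  R_plywood = L/(kA) = 0.0495/(0.122·23.9) = 0.01698 K/W
ΣR = 0.01698 K/W
ΔT = Q·ΣR = 1050 × 0.01698 = 17.83 K
Heat flows outward, so T_out = T_in − ΔT = 20 − 17.83 = 2.17 °C

T_out = 2.17 °C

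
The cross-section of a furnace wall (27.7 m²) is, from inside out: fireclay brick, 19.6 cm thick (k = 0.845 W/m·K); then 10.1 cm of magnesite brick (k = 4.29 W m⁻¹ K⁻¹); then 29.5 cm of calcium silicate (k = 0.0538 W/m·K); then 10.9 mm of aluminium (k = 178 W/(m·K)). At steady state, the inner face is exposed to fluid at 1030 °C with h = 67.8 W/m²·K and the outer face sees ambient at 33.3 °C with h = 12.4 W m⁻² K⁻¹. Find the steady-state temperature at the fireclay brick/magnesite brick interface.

Resistance network (inner→outer):
  R_conv,in = 1/(hA) = 1/(67.8·27.7) = 5.325×10^-4 K/W
  R_fireclay brick = L/(kA) = 0.196/(0.845·27.7) = 0.008374 K/W
  R_magnesite brick = L/(kA) = 0.101/(4.29·27.7) = 8.499×10^-4 K/W
  R_calcium silicate = L/(kA) = 0.295/(0.0538·27.7) = 0.1980 K/W
  R_aluminium = L/(kA) = 0.0109/(178·27.7) = 2.211×10^-6 K/W
  R_conv,out = 1/(hA) = 1/(12.4·27.7) = 0.002911 K/W
ΣR = 5.325×10^-4 + 0.008374 + 8.499×10^-4 + 0.1980 + 2.211×10^-6 + 0.002911 = 0.2107 K/W
Q = ΔT/ΣR = (1030 °C − 33.3 °C)/0.2107 = 4730 W
From the inner boundary to the fireclay brick/magnesite brick interface, ΣR_partial = 0.008906 K/W.
T_interface = T_in − Q·ΣR_partial = 1030 °C − (4730)(0.008906) = 988 °C

T = 988 °C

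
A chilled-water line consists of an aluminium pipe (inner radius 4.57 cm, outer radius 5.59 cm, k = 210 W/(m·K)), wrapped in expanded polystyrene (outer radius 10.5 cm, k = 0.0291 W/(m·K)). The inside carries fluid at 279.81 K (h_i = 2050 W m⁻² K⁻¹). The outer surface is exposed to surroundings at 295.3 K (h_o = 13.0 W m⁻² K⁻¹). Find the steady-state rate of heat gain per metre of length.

Q' = 4.34 W/m

Resistance network (inner→outer):
  R'_conv,in = 1/(2πr h) = 1/(2π·0.0457·2050) = 0.001699 m·K/W
  R'_aluminium = ln(0.0559/0.0457)/(2πk) = 0.2015/(2π·210) = 1.527×10^-4 m·K/W
  R'_expanded polystyrene = ln(0.105/0.0559)/(2πk) = 0.6304/(2π·0.0291) = 3.448 m·K/W
  R'_conv,out = 1/(2πr h) = 1/(2π·0.105·13.0) = 0.1166 m·K/W
ΣR = 0.001699 + 1.527×10^-4 + 3.448 + 0.1166 = 3.566 m·K/W
Q' = ΔT/ΣR = (279.81 K − 295.3 K)/3.566 = -4.34 W/m
(Negative Q' ⇒ heat flows inward; heat gain = 4.34 W/m.)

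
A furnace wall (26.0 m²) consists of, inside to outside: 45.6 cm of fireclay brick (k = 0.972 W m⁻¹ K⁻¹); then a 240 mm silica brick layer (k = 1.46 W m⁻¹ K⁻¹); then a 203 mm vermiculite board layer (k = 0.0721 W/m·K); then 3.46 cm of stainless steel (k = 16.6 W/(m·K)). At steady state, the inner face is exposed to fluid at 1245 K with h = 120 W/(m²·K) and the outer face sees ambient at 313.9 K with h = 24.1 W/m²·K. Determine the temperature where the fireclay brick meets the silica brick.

Treat each layer as a resistance in series:
  R_conv,in = 1/(hA) = 1/(120·26.0) = 3.205×10^-4 K/W
  R_fireclay brick = L/(kA) = 0.456/(0.972·26.0) = 0.01804 K/W
  R_silica brick = L/(kA) = 0.240/(1.46·26.0) = 0.006322 K/W
  R_vermiculite board = L/(kA) = 0.203/(0.0721·26.0) = 0.1083 K/W
  R_stainless steel = L/(kA) = 0.0346/(16.6·26.0) = 8.017×10^-5 K/W
  R_conv,out = 1/(hA) = 1/(24.1·26.0) = 0.001596 K/W
ΣR = 3.205×10^-4 + 0.01804 + 0.006322 + 0.1083 + 8.017×10^-5 + 0.001596 = 0.1347 K/W
Q = ΔT/ΣR = (1245 K − 313.9 K)/0.1347 = 6912 W
From the inner boundary to the fireclay brick/silica brick interface, ΣR_partial = 0.01836 K/W.
T_interface = T_in − Q·ΣR_partial = 1245 K − (6912)(0.01836) = 1118 K

T = 1118 K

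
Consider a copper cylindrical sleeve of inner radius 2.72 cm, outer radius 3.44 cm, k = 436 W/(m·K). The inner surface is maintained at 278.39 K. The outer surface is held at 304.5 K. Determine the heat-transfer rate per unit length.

Q' = 2πk·ΔT/ln(r₂/r₁) = 2π × 436 × 26.11 / ln(0.0344/0.0272) = 3.05×10^5 W/m

Q' = 305 kW/m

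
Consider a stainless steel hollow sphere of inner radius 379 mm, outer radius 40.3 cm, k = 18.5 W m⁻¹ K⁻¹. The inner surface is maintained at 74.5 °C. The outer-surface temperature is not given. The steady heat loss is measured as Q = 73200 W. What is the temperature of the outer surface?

Series resistances:
  R_stainless steel = (1/0.379 − 1/0.403)/(4πk) = 0.1571/(4π·18.5) = 6.759×10^-4 K/W
ΣR = 6.759×10^-4 K/W
ΔT = Q·ΣR = 73200 × 6.759×10^-4 = 49.48 K
Heat flows outward, so T_out = T_in − ΔT = 74.5 − 49.48 = 25.0 °C

T_out = 25.0 °C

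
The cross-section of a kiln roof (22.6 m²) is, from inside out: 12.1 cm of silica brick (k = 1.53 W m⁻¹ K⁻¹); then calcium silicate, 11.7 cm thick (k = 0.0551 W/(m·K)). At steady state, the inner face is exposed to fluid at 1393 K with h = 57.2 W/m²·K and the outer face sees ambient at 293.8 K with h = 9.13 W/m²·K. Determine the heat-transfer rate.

Q = 10.7 kW

Series thermal resistances, inner to outer:
  R_conv,in = 1/(hA) = 1/(57.2·22.6) = 7.736×10^-4 K/W
  R_silica brick = L/(kA) = 0.121/(1.53·22.6) = 0.003499 K/W
  R_calcium silicate = L/(kA) = 0.117/(0.0551·22.6) = 0.09396 K/W
  R_conv,out = 1/(hA) = 1/(9.13·22.6) = 0.004846 K/W
ΣR = 7.736×10^-4 + 0.003499 + 0.09396 + 0.004846 = 0.1031 K/W
Q = ΔT/ΣR = (1393 K − 293.8 K)/0.1031 = 10700 W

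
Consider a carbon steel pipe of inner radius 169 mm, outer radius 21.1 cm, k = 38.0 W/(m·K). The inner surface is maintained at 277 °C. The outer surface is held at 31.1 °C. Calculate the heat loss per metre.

Q' = 2πk·ΔT/ln(r₂/r₁) = 2π × 38.0 × 245.9 / ln(0.211/0.169) = 2.65×10^5 W/m

Q' = 265 kW/m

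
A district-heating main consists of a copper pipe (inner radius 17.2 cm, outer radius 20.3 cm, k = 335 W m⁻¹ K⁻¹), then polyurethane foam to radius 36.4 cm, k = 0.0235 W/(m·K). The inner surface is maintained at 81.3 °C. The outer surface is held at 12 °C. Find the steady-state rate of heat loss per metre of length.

Resistance network (inner→outer):
  R'_copper = ln(0.203/0.172)/(2πk) = 0.1657/(2π·335) = 7.873×10^-5 m·K/W
  R'_polyurethane foam = ln(0.364/0.203)/(2πk) = 0.5839/(2π·0.0235) = 3.955 m·K/W
ΣR = 7.873×10^-5 + 3.955 = 3.955 m·K/W
Q' = ΔT/ΣR = (81.3 °C − 12 °C)/3.955 = 17.5 W/m

Q' = 17.5 W/m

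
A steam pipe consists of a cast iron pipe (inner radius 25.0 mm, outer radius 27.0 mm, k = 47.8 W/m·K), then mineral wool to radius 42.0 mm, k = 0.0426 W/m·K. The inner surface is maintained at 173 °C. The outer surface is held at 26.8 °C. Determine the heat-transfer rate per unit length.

Q' = 88.6 W/m

Resistance network (inner→outer):
  R'_cast iron = ln(0.0270/0.0250)/(2πk) = 0.07696/(2π·47.8) = 2.562×10^-4 m·K/W
  R'_mineral wool = ln(0.0420/0.0270)/(2πk) = 0.4418/(2π·0.0426) = 1.651 m·K/W
ΣR = 2.562×10^-4 + 1.651 = 1.651 m·K/W
Q' = ΔT/ΣR = (173 °C − 26.8 °C)/1.651 = 88.6 W/m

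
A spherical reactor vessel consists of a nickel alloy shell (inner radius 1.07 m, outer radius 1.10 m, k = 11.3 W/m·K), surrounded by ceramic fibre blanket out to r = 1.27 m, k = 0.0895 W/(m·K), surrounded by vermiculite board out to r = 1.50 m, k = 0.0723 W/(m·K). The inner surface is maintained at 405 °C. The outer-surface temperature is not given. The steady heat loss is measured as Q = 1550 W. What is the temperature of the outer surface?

Sum the resistances:
  R_nickel alloy = (1/1.07 − 1/1.10)/(4πk) = 0.02549/(4π·11.3) = 1.795×10^-4 K/W
  R_ceramic fibre blanket = (1/1.10 − 1/1.27)/(4πk) = 0.1217/(4π·0.0895) = 0.1082 K/W
  R_vermiculite board = (1/1.27 − 1/1.50)/(4πk) = 0.1207/(4π·0.0723) = 0.1329 K/W
ΣR = 0.2413 K/W
ΔT = Q·ΣR = 1550 × 0.2413 = 374.0 K
Heat flows outward, so T_out = T_in − ΔT = 405 − 374.0 = 31.0 °C

T_out = 31.0 °C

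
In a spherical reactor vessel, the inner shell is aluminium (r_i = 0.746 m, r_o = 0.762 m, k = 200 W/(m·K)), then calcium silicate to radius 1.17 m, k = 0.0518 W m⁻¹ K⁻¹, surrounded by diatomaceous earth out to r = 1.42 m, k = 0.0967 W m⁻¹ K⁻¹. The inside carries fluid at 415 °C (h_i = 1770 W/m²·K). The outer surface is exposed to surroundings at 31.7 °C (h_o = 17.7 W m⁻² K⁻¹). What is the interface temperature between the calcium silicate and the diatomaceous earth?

T = 90.0 °C

Treat each layer as a resistance in series:
  R_conv,in = 1/(4πr²h) = 1/(4π·0.746²·1770) = 8.079×10^-5 K/W
  R_aluminium = (1/0.746 − 1/0.762)/(4πk) = 0.02815/(4π·200) = 1.120×10^-5 K/W
  R_calcium silicate = (1/0.762 − 1/1.17)/(4πk) = 0.4576/(4π·0.0518) = 0.7030 K/W
  R_diatomaceous earth = (1/1.17 − 1/1.42)/(4πk) = 0.1505/(4π·0.0967) = 0.1238 K/W
  R_conv,out = 1/(4πr²h) = 1/(4π·1.42²·17.7) = 0.002230 K/W
ΣR = 8.079×10^-5 + 1.120×10^-5 + 0.7030 + 0.1238 + 0.002230 = 0.8291 K/W
Q = ΔT/ΣR = (415 °C − 31.7 °C)/0.8291 = 462.3 W
From the inner boundary to the calcium silicate/diatomaceous earth interface, ΣR_partial = 0.7031 K/W.
T_interface = T_in − Q·ΣR_partial = 415 °C − (462.3)(0.7031) = 90.0 °C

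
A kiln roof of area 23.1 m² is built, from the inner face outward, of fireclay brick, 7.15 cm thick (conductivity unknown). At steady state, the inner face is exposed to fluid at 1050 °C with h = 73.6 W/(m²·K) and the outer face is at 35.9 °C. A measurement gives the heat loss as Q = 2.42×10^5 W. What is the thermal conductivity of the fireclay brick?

k = 0.859 W/m·K

ΣR = ΔT/Q = |1050 − 35.9|/2.42×10^5 = 0.004190 K/W
Known resistances:
  R_conv,in = 1/(hA) = 1/(73.6·23.1) = 5.882×10^-4 K/W
R_fireclay brick = ΣR − ΣR_known = 0.004190 − 5.882×10^-4 = 0.003602 K/W
L/(kA) = 0.003602 ⇒ k = 0.0715/(0.003602·23.1) = 0.859 W/m·K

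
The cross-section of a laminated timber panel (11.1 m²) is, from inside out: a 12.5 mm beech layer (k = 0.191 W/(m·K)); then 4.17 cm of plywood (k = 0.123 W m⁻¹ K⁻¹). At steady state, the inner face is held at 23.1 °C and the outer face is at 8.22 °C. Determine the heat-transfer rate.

Q = 408 W

Series thermal resistances, inner to outer:
  R_beech = L/(kA) = 0.0125/(0.191·11.1) = 0.005896 K/W
  R_plywood = L/(kA) = 0.0417/(0.123·11.1) = 0.03054 K/W
ΣR = 0.005896 + 0.03054 = 0.03644 K/W
Q = ΔT/ΣR = (23.1 °C − 8.22 °C)/0.03644 = 408 W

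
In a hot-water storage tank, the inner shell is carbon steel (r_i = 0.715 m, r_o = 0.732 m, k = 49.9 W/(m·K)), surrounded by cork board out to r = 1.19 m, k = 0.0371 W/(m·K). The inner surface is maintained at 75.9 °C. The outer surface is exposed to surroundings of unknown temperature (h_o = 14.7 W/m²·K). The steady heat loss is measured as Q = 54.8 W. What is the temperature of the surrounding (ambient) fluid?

Series resistances:
  R_carbon steel = (1/0.715 − 1/0.732)/(4πk) = 0.03248/(4π·49.9) = 5.180×10^-5 K/W
  R_cork board = (1/0.732 − 1/1.19)/(4πk) = 0.5258/(4π·0.0371) = 1.128 K/W
  R_conv,out = 1/(4πr²h) = 1/(4π·1.19²·14.7) = 0.003823 K/W
ΣR = 1.132 K/W
ΔT = Q·ΣR = 54.8 × 1.132 = 62.03 K
Heat flows outward, so T_out = T_in − ΔT = 75.9 − 62.03 = 13.9 °C

T_out = 13.9 °C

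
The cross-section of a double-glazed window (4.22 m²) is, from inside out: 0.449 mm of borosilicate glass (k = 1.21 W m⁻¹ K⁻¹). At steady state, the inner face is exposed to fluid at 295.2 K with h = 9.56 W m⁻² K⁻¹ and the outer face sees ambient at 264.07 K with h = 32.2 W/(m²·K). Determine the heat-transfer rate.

Q = 966 W

Treat each layer as a resistance in series:
  R_conv,in = 1/(hA) = 1/(9.56·4.22) = 0.02479 K/W
  R_borosilicate glass = L/(kA) = 4.49×10^-4/(1.21·4.22) = 8.793×10^-5 K/W
  R_conv,out = 1/(hA) = 1/(32.2·4.22) = 0.007359 K/W
ΣR = 0.02479 + 8.793×10^-5 + 0.007359 = 0.03224 K/W
Q = ΔT/ΣR = (295.2 K − 264.07 K)/0.03224 = 966 W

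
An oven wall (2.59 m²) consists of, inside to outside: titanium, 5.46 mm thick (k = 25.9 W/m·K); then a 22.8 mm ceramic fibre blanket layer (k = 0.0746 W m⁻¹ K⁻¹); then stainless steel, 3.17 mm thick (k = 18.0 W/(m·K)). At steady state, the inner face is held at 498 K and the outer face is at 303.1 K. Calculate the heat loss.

Treat each layer as a resistance in series:
  R_titanium = L/(kA) = 0.00546/(25.9·2.59) = 8.139×10^-5 K/W
  R_ceramic fibre blanket = L/(kA) = 0.0228/(0.0746·2.59) = 0.1180 K/W
  R_stainless steel = L/(kA) = 0.00317/(18.0·2.59) = 6.800×10^-5 K/W
ΣR = 8.139×10^-5 + 0.1180 + 6.800×10^-5 = 0.1181 K/W
Q = ΔT/ΣR = (498 K − 303.1 K)/0.1181 = 1650 W

Q = 1650 W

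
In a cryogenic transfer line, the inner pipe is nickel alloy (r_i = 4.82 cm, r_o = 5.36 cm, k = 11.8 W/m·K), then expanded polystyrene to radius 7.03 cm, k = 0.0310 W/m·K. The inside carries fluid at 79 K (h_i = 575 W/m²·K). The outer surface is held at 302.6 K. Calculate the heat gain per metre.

Series thermal resistances, inner to outer:
  R'_conv,in = 1/(2πr h) = 1/(2π·0.0482·575) = 0.005743 m·K/W
  R'_nickel alloy = ln(0.0536/0.0482)/(2πk) = 0.1062/(2π·11.8) = 0.001432 m·K/W
  R'_expanded polystyrene = ln(0.0703/0.0536)/(2πk) = 0.2712/(2π·0.0310) = 1.392 m·K/W
ΣR = 0.005743 + 0.001432 + 1.392 = 1.399 m·K/W
Q' = ΔT/ΣR = (79 K − 302.6 K)/1.399 = -160 W/m
(Negative Q' ⇒ heat flows inward; heat gain = 160 W/m.)

Q' = 160 W/m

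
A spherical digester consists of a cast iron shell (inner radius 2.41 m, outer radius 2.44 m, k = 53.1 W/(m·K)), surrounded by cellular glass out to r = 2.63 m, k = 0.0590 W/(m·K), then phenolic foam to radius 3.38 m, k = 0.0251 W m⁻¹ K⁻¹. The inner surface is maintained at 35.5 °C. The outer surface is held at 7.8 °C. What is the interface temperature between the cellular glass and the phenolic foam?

T = 31.9 °C

Treat each layer as a resistance in series:
  R_cast iron = (1/2.41 − 1/2.44)/(4πk) = 0.005102/(4π·53.1) = 7.646×10^-6 K/W
  R_cellular glass = (1/2.44 − 1/2.63)/(4πk) = 0.02961/(4π·0.0590) = 0.03993 K/W
  R_phenolic foam = (1/2.63 − 1/3.38)/(4πk) = 0.08437/(4π·0.0251) = 0.2675 K/W
ΣR = 7.646×10^-6 + 0.03993 + 0.2675 = 0.3074 K/W
Q = ΔT/ΣR = (35.5 °C − 7.8 °C)/0.3074 = 90.11 W
From the inner boundary to the cellular glass/phenolic foam interface, ΣR_partial = 0.03994 K/W.
T_interface = T_in − Q·ΣR_partial = 35.5 °C − (90.11)(0.03994) = 31.9 °C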